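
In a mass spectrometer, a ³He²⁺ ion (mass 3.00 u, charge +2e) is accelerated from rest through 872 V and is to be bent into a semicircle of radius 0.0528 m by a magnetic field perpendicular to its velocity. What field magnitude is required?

B ≈ 0.0986 T

v = √(2|q|V/m) = √(2·3.204×10⁻¹⁹·872/4.983×10⁻²⁷) ≈ 3.349×10⁵ m/s.
B = mv/(|q|r) = (4.983×10⁻²⁷)(3.349×10⁵)/((3.204×10⁻¹⁹)(0.0528)) ≈ 0.0986 T.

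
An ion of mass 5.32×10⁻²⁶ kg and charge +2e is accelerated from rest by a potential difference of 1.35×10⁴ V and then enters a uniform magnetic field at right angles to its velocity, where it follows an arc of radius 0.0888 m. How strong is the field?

B ≈ 0.754 T

v = √(2|q|V/m) = √(2·3.204×10⁻¹⁹·1.35×10⁴/5.32×10⁻²⁶) ≈ 4.032×10⁵ m/s.
B = mv/(|q|r) = (5.32×10⁻²⁶)(4.032×10⁵)/((3.204×10⁻¹⁹)(0.0888)) ≈ 0.754 T.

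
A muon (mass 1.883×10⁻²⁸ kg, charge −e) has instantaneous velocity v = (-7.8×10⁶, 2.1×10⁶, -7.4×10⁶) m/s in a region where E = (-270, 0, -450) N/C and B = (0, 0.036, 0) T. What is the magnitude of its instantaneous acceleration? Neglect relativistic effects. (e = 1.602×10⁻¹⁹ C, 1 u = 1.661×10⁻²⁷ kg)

|a| ≈ 3.29×10¹⁴ m/s²

v×B = (2.66×10⁵, 0, -2.81×10⁵) N/C.
E + v×B = (2.66×10⁵, 0, -2.81×10⁵) N/C.
F = q(E + v×B) = (−1.602×10⁻¹⁹ C)·(2.66×10⁵, 0, -2.81×10⁵) = (-4.26×10⁻¹⁴, 0, 4.51×10⁻¹⁴) N.
|a| = |F|/m = 6.203×10⁻¹⁴/1.883×10⁻²⁸ ≈ 3.29×10¹⁴ m/s².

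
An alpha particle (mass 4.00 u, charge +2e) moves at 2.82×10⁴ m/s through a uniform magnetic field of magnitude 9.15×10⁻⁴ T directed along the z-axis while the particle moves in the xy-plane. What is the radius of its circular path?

r ≈ 0.639 m

The magnetic force provides the centripetal force: |q|vB = mv²/r.
r = mv/(|q|B) = (6.644×10⁻²⁷)(2.82×10⁴)/((3.204×10⁻¹⁹)(9.15×10⁻⁴)) ≈ 0.639 m.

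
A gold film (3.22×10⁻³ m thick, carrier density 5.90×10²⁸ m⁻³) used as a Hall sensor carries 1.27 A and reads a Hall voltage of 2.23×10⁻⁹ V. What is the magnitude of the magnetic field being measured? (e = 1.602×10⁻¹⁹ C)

From V_H = IB/(n e t), B = V_H n e t / I.
B = (2.23×10⁻⁹)(5.90×10²⁸)(1.602×10⁻¹⁹)(3.22×10⁻³)/1.27 ≈ 0.0534 T.

B ≈ 0.0534 T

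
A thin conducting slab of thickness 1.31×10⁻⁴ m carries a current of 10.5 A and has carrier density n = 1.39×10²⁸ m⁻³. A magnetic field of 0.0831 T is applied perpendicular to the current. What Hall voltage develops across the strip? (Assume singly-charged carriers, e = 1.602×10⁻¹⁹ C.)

V_H ≈ 2.99×10⁻⁶ V

V_H = IB/(n e t).
V_H = (10.5)(0.0831)/((1.39×10²⁸)(1.602×10⁻¹⁹)(1.31×10⁻⁴)) ≈ 2.99×10⁻⁶ V.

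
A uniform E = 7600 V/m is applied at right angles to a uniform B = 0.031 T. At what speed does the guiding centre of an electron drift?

v_d ≈ 2.5×10⁵ m/s

In crossed fields the guiding centre drifts at v_d = |E×B|/B² = E/B, independent of charge and mass.
v_d = 7600/0.031 = 2.5×10⁵ m/s.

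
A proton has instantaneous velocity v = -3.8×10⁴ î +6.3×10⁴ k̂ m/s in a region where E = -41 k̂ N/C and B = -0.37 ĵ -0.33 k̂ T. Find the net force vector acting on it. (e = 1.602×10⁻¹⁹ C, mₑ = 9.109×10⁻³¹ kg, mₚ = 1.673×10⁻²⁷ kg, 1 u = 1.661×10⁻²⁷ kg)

F ≈ (3.73×10⁻¹⁵, -2.01×10⁻¹⁵, 2.25×10⁻¹⁵) N

v×B = (2.33×10⁴, -1.25×10⁴, 1.41×10⁴) N/C.
E + v×B = (2.33×10⁴, -1.25×10⁴, 1.40×10⁴) N/C.
F = q(E + v×B) = (1.602×10⁻¹⁹ C)·(2.33×10⁴, -1.25×10⁴, 1.40×10⁴) = (3.73×10⁻¹⁵, -2.01×10⁻¹⁵, 2.25×10⁻¹⁵) N.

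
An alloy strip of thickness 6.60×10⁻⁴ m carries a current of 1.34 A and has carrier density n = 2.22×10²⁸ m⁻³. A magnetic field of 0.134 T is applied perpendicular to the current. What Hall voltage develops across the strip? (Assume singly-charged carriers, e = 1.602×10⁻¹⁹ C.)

V_H = IB/(n e t).
V_H = (1.34)(0.134)/((2.22×10²⁸)(1.602×10⁻¹⁹)(6.60×10⁻⁴)) ≈ 7.65×10⁻⁸ V.

V_H ≈ 7.65×10⁻⁸ V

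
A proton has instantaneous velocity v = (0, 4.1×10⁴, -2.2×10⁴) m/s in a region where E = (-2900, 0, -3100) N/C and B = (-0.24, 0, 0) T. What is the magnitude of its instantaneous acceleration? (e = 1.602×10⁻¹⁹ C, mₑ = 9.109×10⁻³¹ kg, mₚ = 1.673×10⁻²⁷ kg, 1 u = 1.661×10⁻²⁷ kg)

v×B = (0, 5280, 9840) N/C.
E + v×B = (-2900, 5280, 6740) N/C.
F = q(E + v×B) = (1.602×10⁻¹⁹ C)·(-2900, 5280, 6740) = (-4.65×10⁻¹⁶, 8.46×10⁻¹⁶, 1.08×10⁻¹⁵) N.
|a| = |F|/m = 1.448×10⁻¹⁵/1.673×10⁻²⁷ ≈ 8.66×10¹¹ m/s².

|a| ≈ 8.66×10¹¹ m/s²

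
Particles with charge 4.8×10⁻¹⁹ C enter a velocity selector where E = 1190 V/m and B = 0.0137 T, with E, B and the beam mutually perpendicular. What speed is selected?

For undeflected motion the electric and magnetic forces balance: qE = qvB.
v = E/B = 1190/0.0137 = 8.69×10⁴ m/s.
The result is independent of the particle's charge and mass.

v = 8.69×10⁴ m/s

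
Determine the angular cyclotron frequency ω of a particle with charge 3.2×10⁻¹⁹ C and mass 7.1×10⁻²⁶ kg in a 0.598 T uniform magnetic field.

ω = |q|B/m.
ω = (3.2×10⁻¹⁹)(0.598)/7.1×10⁻²⁶ ≈ 2.70×10⁶ rad/s.

ω ≈ 2.70×10⁶ rad/s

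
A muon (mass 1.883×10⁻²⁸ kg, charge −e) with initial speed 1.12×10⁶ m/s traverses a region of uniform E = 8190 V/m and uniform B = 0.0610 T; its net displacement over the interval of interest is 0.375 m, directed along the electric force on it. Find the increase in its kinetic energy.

The magnetic force is always ⟂ v and does no work; only the electric force changes KE.
ΔKE = F_E · d = |q|E d = (1.602×10⁻¹⁹)(8190)(0.375) ≈ 4.92×10⁻¹⁶ J.

ΔKE ≈ 4.92×10⁻¹⁶ J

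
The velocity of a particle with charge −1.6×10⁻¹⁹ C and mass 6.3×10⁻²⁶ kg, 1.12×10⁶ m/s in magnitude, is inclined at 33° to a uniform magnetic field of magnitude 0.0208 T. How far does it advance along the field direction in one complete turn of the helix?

v∥ = v cosθ = 1.12×10⁶·cos33° ≈ 9.393×10⁵ m/s.
T = 2πm/(|q|B) = 2π(6.3×10⁻²⁶)/((1.6×10⁻¹⁹)(0.0208)) ≈ 1.189×10⁻⁴ s.
pitch = v∥ T = (9.393×10⁵)(1.189×10⁻⁴) ≈ 112 m.

p ≈ 112 m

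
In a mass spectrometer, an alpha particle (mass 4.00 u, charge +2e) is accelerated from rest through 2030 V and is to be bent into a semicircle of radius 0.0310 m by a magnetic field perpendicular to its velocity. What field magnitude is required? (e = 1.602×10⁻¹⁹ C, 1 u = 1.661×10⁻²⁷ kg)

B ≈ 0.296 T

v = √(2|q|V/m) = √(2·3.204×10⁻¹⁹·2030/6.644×10⁻²⁷) ≈ 4.425×10⁵ m/s.
B = mv/(|q|r) = (6.644×10⁻²⁷)(4.425×10⁵)/((3.204×10⁻¹⁹)(0.0310)) ≈ 0.296 T.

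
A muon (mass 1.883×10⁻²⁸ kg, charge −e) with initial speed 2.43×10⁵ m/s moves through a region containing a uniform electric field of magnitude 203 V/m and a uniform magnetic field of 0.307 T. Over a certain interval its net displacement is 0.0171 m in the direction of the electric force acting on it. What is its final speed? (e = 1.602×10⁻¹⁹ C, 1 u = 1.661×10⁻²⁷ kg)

v_f ≈ 2.55×10⁵ m/s

B does no work; ΔKE = |q|E d.
½mv_f² = ½mv₀² + |q|Ed = ½(1.883×10⁻²⁸)(2.43×10⁵)² + (1.602×10⁻¹⁹)(203)(0.0171) ≈ 5.559×10⁻¹⁸ J + 5.561×10⁻¹⁹ J ≈ 6.116×10⁻¹⁸ J.
v_f = √(2·6.116×10⁻¹⁸/1.883×10⁻²⁸) ≈ 2.55×10⁵ m/s.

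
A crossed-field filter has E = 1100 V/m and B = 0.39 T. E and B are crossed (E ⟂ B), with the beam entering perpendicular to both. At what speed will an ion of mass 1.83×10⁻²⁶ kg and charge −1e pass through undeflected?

Zero net Lorentz force requires |qE| = |q v×B|, i.e. E = vB.
v = E/B = 1100/0.39 = 2800 m/s.
The result is independent of the particle's charge and mass.

v = 2800 m/s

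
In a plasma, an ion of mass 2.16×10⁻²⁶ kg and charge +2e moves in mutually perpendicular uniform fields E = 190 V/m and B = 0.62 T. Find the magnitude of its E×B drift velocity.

v_d ≈ 310 m/s

In crossed fields the guiding centre drifts at v_d = |E×B|/B² = E/B, independent of charge and mass.
v_d = 190/0.62 = 310 m/s.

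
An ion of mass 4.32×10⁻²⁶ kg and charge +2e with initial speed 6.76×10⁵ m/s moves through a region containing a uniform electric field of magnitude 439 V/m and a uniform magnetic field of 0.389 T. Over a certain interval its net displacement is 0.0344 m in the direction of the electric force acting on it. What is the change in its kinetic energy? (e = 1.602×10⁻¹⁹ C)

The magnetic force is always ⟂ v and does no work; only the electric force changes KE.
ΔKE = F_E · d = |q|E d = (3.204×10⁻¹⁹)(439)(0.0344) ≈ 4.84×10⁻¹⁸ J.

ΔKE ≈ 4.84×10⁻¹⁸ J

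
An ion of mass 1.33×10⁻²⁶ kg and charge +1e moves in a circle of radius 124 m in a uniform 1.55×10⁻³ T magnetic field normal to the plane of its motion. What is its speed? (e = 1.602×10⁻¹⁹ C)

v ≈ 2.32×10⁶ m/s

From |q|vB = mv²/r, v = |q|Br/m.
v = (1.602×10⁻¹⁹)(1.55×10⁻³)(124)/1.33×10⁻²⁶ ≈ 2.32×10⁶ m/s.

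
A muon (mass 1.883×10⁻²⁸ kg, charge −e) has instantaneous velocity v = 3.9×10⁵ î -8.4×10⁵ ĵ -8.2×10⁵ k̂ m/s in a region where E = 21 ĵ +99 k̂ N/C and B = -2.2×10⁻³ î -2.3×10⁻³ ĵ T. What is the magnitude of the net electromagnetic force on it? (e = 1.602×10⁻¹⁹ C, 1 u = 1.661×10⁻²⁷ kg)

|F| ≈ 5.97×10⁻¹⁶ N

v×B = (-1890, 1800, -2740) N/C.
E + v×B = (-1890, 1820, -2650) N/C.
F = q(E + v×B) = (−1.602×10⁻¹⁹ C)·(-1890, 1820, -2650) = (3.02×10⁻¹⁶, -2.92×10⁻¹⁶, 4.24×10⁻¹⁶) N.
|F| = 5.97×10⁻¹⁶ N.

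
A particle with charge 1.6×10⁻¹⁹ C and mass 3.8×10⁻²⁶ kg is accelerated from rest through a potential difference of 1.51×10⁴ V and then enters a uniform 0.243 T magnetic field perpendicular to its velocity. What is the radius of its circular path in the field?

Acceleration: |q|V = ½mv² ⇒ v = √(2|q|V/m) = √(2·1.6×10⁻¹⁹·1.51×10⁴/3.8×10⁻²⁶) ≈ 3.566×10⁵ m/s.
In the field: r = mv/(|q|B) = (3.8×10⁻²⁶)(3.566×10⁵)/((1.6×10⁻¹⁹)(0.243)) ≈ 0.349 m.

r ≈ 0.349 m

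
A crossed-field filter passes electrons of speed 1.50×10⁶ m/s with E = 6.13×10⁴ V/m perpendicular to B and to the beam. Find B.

Balance of forces in the selector: qE = qvB ⇒ B = E/v.
B = 6.13×10⁴/1.50×10⁶ = 0.0409 T.

B = 0.0409 T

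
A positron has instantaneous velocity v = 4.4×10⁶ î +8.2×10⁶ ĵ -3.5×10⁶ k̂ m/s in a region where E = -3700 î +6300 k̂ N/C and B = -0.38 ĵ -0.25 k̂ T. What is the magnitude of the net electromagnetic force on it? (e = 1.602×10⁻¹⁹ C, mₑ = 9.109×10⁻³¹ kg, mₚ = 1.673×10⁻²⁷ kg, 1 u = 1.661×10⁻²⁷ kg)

v×B = (-3.38×10⁶, 1.10×10⁶, -1.67×10⁶) N/C.
E + v×B = (-3.38×10⁶, 1.10×10⁶, -1.67×10⁶) N/C.
F = q(E + v×B) = (1.602×10⁻¹⁹ C)·(-3.38×10⁶, 1.10×10⁶, -1.67×10⁶) = (-5.42×10⁻¹³, 1.76×10⁻¹³, -2.67×10⁻¹³) N.
|F| = 6.29×10⁻¹³ N.

|F| ≈ 6.29×10⁻¹³ N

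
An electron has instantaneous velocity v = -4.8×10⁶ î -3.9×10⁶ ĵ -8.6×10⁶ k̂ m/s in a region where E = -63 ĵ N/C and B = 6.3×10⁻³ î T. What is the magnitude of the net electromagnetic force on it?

v×B = (0, -5.42×10⁴, 2.46×10⁴) N/C.
E + v×B = (0, -5.42×10⁴, 2.46×10⁴) N/C.
F = q(E + v×B) = (−1.602×10⁻¹⁹ C)·(0, -5.42×10⁴, 2.46×10⁴) = (0, 8.69×10⁻¹⁵, -3.94×10⁻¹⁵) N.
|F| = 9.54×10⁻¹⁵ N.

|F| ≈ 9.54×10⁻¹⁵ N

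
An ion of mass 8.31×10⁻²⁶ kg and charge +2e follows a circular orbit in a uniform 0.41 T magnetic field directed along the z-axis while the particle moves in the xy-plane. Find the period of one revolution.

T ≈ 4.0×10⁻⁶ s

The cyclotron period depends only on m, q, B: T = 2πm/(|q|B).
T = 2π(8.31×10⁻²⁶)/((3.204×10⁻¹⁹)(0.41)) ≈ 4.0×10⁻⁶ s.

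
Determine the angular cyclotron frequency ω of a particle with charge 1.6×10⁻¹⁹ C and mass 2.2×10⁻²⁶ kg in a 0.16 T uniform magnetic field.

ω = |q|B/m.
ω = (1.6×10⁻¹⁹)(0.16)/2.2×10⁻²⁶ ≈ 1.2×10⁶ rad/s.

ω ≈ 1.2×10⁶ rad/s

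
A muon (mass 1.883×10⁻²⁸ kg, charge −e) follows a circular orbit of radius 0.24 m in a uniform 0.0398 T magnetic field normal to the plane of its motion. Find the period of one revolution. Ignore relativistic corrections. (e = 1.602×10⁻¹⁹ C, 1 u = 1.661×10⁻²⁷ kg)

The cyclotron period depends only on m, q, B: T = 2πm/(|q|B).
T = 2π(1.883×10⁻²⁸)/((1.602×10⁻¹⁹)(0.0398)) ≈ 1.86×10⁻⁷ s.

T ≈ 1.86×10⁻⁷ s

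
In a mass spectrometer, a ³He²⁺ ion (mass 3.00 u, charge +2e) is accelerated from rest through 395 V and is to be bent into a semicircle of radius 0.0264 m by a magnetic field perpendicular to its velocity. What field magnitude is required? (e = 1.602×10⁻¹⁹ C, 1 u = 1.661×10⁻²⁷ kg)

v = √(2|q|V/m) = √(2·3.204×10⁻¹⁹·395/4.983×10⁻²⁷) ≈ 2.254×10⁵ m/s.
B = mv/(|q|r) = (4.983×10⁻²⁷)(2.254×10⁵)/((3.204×10⁻¹⁹)(0.0264)) ≈ 0.133 T.

B ≈ 0.133 T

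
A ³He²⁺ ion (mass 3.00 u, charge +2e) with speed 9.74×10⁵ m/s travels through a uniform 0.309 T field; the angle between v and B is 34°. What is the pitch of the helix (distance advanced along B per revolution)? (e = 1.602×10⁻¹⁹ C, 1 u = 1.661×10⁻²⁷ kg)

v∥ = v cosθ = 9.74×10⁵·cos34° ≈ 8.075×10⁵ m/s.
T = 2πm/(|q|B) = 2π(4.983×10⁻²⁷)/((3.204×10⁻¹⁹)(0.309)) ≈ 3.162×10⁻⁷ s.
pitch = v∥ T = (8.075×10⁵)(3.162×10⁻⁷) ≈ 0.255 m.

p ≈ 0.255 m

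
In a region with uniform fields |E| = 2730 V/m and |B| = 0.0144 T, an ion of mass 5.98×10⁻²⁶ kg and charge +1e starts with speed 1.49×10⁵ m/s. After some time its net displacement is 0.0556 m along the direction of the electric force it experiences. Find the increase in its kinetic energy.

ΔKE ≈ 2.43×10⁻¹⁷ J

The magnetic force is always ⟂ v and does no work; only the electric force changes KE.
ΔKE = F_E · d = |q|E d = (1.602×10⁻¹⁹)(2730)(0.0556) ≈ 2.43×10⁻¹⁷ J.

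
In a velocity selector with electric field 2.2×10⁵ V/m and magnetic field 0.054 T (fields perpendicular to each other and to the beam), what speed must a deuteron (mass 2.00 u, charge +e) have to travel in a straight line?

For undeflected motion the electric and magnetic forces balance: qE = qvB.
v = E/B = 2.2×10⁵/0.054 = 4.1×10⁶ m/s.

v = 4.1×10⁶ m/s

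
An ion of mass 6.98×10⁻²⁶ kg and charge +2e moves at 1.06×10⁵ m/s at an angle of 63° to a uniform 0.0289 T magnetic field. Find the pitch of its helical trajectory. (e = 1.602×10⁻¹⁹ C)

v∥ = v cosθ = 1.06×10⁵·cos63° ≈ 4.812×10⁴ m/s.
T = 2πm/(|q|B) = 2π(6.98×10⁻²⁶)/((3.204×10⁻¹⁹)(0.0289)) ≈ 4.736×10⁻⁵ s.
pitch = v∥ T = (4.812×10⁴)(4.736×10⁻⁵) ≈ 2.28 m.

p ≈ 2.28 m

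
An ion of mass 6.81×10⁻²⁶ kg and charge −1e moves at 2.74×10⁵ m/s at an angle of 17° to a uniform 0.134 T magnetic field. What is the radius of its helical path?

v⊥ = v sinθ = 2.74×10⁵·sin17° ≈ 8.011×10⁴ m/s.
r = m v⊥/(|q|B) = (6.81×10⁻²⁶)(8.011×10⁴)/((1.602×10⁻¹⁹)(0.134)) ≈ 0.254 m.

r ≈ 0.254 m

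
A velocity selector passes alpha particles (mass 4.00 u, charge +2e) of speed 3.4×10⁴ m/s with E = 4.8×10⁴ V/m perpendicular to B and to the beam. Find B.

Balance of forces in the selector: qE = qvB ⇒ B = E/v.
B = 4.8×10⁴/3.4×10⁴ = 1.4 T.

B = 1.4 T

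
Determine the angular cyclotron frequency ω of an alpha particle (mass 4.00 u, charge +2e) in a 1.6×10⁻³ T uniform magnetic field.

ω = |q|B/m.
ω = (3.204×10⁻¹⁹)(1.6×10⁻³)/6.644×10⁻²⁷ ≈ 7.7×10⁴ rad/s.

ω ≈ 7.7×10⁴ rad/s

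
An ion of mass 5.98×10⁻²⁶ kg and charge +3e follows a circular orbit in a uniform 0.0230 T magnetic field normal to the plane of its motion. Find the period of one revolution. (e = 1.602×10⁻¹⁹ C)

The cyclotron period depends only on m, q, B: T = 2πm/(|q|B).
T = 2π(5.98×10⁻²⁶)/((4.806×10⁻¹⁹)(0.0230)) ≈ 3.40×10⁻⁵ s.

T ≈ 3.40×10⁻⁵ s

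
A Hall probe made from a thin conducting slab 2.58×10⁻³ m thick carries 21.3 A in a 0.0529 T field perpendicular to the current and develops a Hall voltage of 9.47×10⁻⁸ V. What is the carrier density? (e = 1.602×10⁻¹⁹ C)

From V_H = IB/(n e t), n = IB/(V_H e t).
n = (21.3)(0.0529)/((9.47×10⁻⁸)(1.602×10⁻¹⁹)(2.58×10⁻³)) ≈ 2.88×10²⁸ m⁻³.

n ≈ 2.88×10²⁸ m⁻³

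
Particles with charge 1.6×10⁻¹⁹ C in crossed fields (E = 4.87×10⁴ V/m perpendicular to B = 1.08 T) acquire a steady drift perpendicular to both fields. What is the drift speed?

The E×B drift speed is v_d = E/B.
v_d = 4.87×10⁴/1.08 = 4.51×10⁴ m/s.

v_d ≈ 4.51×10⁴ m/s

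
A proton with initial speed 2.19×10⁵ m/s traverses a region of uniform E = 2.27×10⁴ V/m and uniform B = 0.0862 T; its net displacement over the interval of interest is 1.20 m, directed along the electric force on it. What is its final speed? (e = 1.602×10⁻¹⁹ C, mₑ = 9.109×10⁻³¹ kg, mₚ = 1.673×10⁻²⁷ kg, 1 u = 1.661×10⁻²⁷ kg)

v_f ≈ 2.29×10⁶ m/s

B does no work; ΔKE = |q|E d.
½mv_f² = ½mv₀² + |q|Ed = ½(1.673×10⁻²⁷)(2.19×10⁵)² + (1.602×10⁻¹⁹)(2.27×10⁴)(1.20) ≈ 4.012×10⁻¹⁷ J + 4.364×10⁻¹⁵ J ≈ 4.404×10⁻¹⁵ J.
v_f = √(2·4.404×10⁻¹⁵/1.673×10⁻²⁷) ≈ 2.29×10⁶ m/s.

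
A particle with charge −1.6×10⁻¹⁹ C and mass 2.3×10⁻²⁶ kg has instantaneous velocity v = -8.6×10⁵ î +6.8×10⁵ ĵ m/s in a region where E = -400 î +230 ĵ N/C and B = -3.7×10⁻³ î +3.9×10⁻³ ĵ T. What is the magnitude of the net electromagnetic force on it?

v×B = (0, 0, -838) N/C.
E + v×B = (-400, 230, -838) N/C.
F = q(E + v×B) = (−1.6×10⁻¹⁹ C)·(-400, 230, -838) = (6.40×10⁻¹⁷, -3.68×10⁻¹⁷, 1.34×10⁻¹⁶) N.
|F| = 1.53×10⁻¹⁶ N.

|F| ≈ 1.53×10⁻¹⁶ N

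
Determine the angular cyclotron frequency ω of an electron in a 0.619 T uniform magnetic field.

ω ≈ 1.09×10¹¹ rad/s

ω = |q|B/m.
ω = (1.602×10⁻¹⁹)(0.619)/9.109×10⁻³¹ ≈ 1.09×10¹¹ rad/s.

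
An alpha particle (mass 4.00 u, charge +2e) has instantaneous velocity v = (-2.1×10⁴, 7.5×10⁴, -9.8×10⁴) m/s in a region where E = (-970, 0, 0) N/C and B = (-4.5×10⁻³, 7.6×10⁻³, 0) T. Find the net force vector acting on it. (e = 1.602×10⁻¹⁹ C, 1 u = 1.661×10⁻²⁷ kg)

v×B = (745, 441, 178) N/C.
E + v×B = (-225, 441, 178) N/C.
F = q(E + v×B) = (3.204×10⁻¹⁹ C)·(-225, 441, 178) = (-7.22×10⁻¹⁷, 1.41×10⁻¹⁶, 5.70×10⁻¹⁷) N.

F ≈ (-7.22×10⁻¹⁷, 1.41×10⁻¹⁶, 5.70×10⁻¹⁷) N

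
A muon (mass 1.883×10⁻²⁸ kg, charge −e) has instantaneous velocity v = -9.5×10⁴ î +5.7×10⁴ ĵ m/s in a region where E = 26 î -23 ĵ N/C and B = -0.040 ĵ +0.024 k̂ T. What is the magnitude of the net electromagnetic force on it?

v×B = (1370, 2280, 3800) N/C.
E + v×B = (1390, 2260, 3800) N/C.
F = q(E + v×B) = (−1.602×10⁻¹⁹ C)·(1390, 2260, 3800) = (-2.23×10⁻¹⁶, -3.62×10⁻¹⁶, -6.09×10⁻¹⁶) N.
|F| = 7.42×10⁻¹⁶ N.

|F| ≈ 7.42×10⁻¹⁶ N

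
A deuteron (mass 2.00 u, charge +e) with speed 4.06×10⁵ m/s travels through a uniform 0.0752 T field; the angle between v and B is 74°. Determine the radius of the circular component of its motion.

v⊥ = v sinθ = 4.06×10⁵·sin74° ≈ 3.903×10⁵ m/s.
r = m v⊥/(|q|B) = (3.322×10⁻²⁷)(3.903×10⁵)/((1.602×10⁻¹⁹)(0.0752)) ≈ 0.108 m.

r ≈ 0.108 m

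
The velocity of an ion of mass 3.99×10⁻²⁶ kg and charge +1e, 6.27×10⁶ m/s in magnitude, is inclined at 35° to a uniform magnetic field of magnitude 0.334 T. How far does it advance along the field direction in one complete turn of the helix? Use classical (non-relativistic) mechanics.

v∥ = v cosθ = 6.27×10⁶·cos35° ≈ 5.136×10⁶ m/s.
T = 2πm/(|q|B) = 2π(3.99×10⁻²⁶)/((1.602×10⁻¹⁹)(0.334)) ≈ 4.685×10⁻⁶ s.
pitch = v∥ T = (5.136×10⁶)(4.685×10⁻⁶) ≈ 24.1 m.

p ≈ 24.1 m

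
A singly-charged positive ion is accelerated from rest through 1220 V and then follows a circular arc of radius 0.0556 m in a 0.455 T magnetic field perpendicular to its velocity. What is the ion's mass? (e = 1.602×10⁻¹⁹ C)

m ≈ 4.20×10⁻²⁶ kg

Combine |q|V = ½mv² and r = mv/(|q|B): eliminate v to get m = qB²r²/(2V).
m = (1.602×10⁻¹⁹)(0.455)²(0.0556)²/(2·1220) ≈ 4.20×10⁻²⁶ kg.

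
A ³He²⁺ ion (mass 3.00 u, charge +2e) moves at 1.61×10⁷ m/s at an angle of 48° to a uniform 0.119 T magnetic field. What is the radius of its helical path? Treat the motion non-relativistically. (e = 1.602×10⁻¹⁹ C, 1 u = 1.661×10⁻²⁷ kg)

r ≈ 1.56 m

v⊥ = v sinθ = 1.61×10⁷·sin48° ≈ 1.196×10⁷ m/s.
r = m v⊥/(|q|B) = (4.983×10⁻²⁷)(1.196×10⁷)/((3.204×10⁻¹⁹)(0.119)) ≈ 1.56 m.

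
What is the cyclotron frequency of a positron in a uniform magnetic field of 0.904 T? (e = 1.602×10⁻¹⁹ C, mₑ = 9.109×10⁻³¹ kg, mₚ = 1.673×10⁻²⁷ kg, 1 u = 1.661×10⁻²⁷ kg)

f = |q|B/(2πm).
f = (1.602×10⁻¹⁹)(0.904)/(2π·9.109×10⁻³¹) ≈ 2.53×10¹⁰ Hz.

f ≈ 2.53×10¹⁰ Hz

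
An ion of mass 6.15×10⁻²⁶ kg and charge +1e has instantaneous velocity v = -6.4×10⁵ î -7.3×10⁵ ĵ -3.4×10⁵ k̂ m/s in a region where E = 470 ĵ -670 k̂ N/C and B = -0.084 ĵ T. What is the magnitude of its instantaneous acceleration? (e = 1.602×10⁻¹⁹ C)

v×B = (-2.86×10⁴, 0, 5.38×10⁴) N/C.
E + v×B = (-2.86×10⁴, 470, 5.31×10⁴) N/C.
F = q(E + v×B) = (1.602×10⁻¹⁹ C)·(-2.86×10⁴, 470, 5.31×10⁴) = (-4.58×10⁻¹⁵, 7.53×10⁻¹⁷, 8.51×10⁻¹⁵) N.
|a| = |F|/m = 9.658×10⁻¹⁵/6.15×10⁻²⁶ ≈ 1.57×10¹¹ m/s².

|a| ≈ 1.57×10¹¹ m/s²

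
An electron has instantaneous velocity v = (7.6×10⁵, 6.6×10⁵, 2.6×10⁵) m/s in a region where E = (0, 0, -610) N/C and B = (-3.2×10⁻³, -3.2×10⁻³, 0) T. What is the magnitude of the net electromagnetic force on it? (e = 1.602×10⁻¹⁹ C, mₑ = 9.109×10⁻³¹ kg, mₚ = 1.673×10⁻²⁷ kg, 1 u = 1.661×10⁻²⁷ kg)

|F| ≈ 2.40×10⁻¹⁶ N

v×B = (832, -832, -320) N/C.
E + v×B = (832, -832, -930) N/C.
F = q(E + v×B) = (−1.602×10⁻¹⁹ C)·(832, -832, -930) = (-1.33×10⁻¹⁶, 1.33×10⁻¹⁶, 1.49×10⁻¹⁶) N.
|F| = 2.40×10⁻¹⁶ N.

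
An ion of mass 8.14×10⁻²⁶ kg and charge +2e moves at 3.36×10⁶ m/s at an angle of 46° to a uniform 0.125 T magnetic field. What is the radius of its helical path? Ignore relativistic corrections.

v⊥ = v sinθ = 3.36×10⁶·sin46° ≈ 2.417×10⁶ m/s.
r = m v⊥/(|q|B) = (8.14×10⁻²⁶)(2.417×10⁶)/((3.204×10⁻¹⁹)(0.125)) ≈ 4.91 m.

r ≈ 4.91 m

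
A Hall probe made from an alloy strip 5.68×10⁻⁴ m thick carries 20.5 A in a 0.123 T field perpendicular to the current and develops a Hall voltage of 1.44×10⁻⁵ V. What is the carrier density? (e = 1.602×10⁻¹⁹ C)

n ≈ 1.92×10²⁷ m⁻³

From V_H = IB/(n e t), n = IB/(V_H e t).
n = (20.5)(0.123)/((1.44×10⁻⁵)(1.602×10⁻¹⁹)(5.68×10⁻⁴)) ≈ 1.92×10²⁷ m⁻³.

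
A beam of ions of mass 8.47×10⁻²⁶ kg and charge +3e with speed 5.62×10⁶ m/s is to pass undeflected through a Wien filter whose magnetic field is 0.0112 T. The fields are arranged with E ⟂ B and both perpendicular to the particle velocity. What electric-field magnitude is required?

E = 6.29×10⁴ V/m

For straight-line motion qE = qvB, so E = vB.
E = 5.62×10⁶ × 0.0112 = 6.29×10⁴ V/m.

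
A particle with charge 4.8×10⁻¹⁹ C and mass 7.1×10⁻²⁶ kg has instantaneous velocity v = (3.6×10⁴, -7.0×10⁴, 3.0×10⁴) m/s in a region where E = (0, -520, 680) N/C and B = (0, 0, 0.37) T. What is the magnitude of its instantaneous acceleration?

v×B = (-2.59×10⁴, -1.33×10⁴, 0) N/C.
E + v×B = (-2.59×10⁴, -1.38×10⁴, 680) N/C.
F = q(E + v×B) = (4.8×10⁻¹⁹ C)·(-2.59×10⁴, -1.38×10⁴, 680) = (-1.24×10⁻¹⁴, -6.64×10⁻¹⁵, 3.26×10⁻¹⁶) N.
|a| = |F|/m = 1.410×10⁻¹⁴/7.1×10⁻²⁶ ≈ 1.99×10¹¹ m/s².

|a| ≈ 1.99×10¹¹ m/s²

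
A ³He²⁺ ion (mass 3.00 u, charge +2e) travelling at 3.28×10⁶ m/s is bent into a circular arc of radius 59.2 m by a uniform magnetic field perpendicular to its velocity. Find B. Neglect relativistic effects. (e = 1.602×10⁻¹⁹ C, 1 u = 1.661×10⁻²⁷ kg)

From |q|vB = mv²/r, B = mv/(|q|r).
B = (4.983×10⁻²⁷)(3.28×10⁶)/((3.204×10⁻¹⁹)(59.2)) ≈ 8.62×10⁻⁴ T.

B ≈ 8.62×10⁻⁴ T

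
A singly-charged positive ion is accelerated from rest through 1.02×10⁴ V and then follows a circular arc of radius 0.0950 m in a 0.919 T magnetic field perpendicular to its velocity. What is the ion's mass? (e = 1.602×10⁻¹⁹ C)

Combine |q|V = ½mv² and r = mv/(|q|B): eliminate v to get m = qB²r²/(2V).
m = (1.602×10⁻¹⁹)(0.919)²(0.0950)²/(2·1.02×10⁴) ≈ 5.99×10⁻²⁶ kg.

m ≈ 5.99×10⁻²⁶ kg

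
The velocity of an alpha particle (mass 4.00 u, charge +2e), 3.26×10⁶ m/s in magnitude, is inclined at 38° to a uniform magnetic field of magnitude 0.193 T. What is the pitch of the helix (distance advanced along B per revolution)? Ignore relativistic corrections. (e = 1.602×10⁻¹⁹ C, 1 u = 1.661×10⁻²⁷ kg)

p ≈ 1.73 m

v∥ = v cosθ = 3.26×10⁶·cos38° ≈ 2.569×10⁶ m/s.
T = 2πm/(|q|B) = 2π(6.644×10⁻²⁷)/((3.204×10⁻¹⁹)(0.193)) ≈ 6.751×10⁻⁷ s.
pitch = v∥ T = (2.569×10⁶)(6.751×10⁻⁷) ≈ 1.73 m.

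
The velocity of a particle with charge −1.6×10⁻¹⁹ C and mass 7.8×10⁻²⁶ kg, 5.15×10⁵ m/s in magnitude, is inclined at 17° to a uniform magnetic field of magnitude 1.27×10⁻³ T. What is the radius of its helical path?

v⊥ = v sinθ = 5.15×10⁵·sin17° ≈ 1.506×10⁵ m/s.
r = m v⊥/(|q|B) = (7.8×10⁻²⁶)(1.506×10⁵)/((1.6×10⁻¹⁹)(1.27×10⁻³)) ≈ 57.8 m.

r ≈ 57.8 m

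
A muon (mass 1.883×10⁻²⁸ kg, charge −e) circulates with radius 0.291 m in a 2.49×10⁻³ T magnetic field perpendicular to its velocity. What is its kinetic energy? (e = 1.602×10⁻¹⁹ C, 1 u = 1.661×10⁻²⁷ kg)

v = |q|Br/m, then KE = ½mv² = (qBr)²/(2m).
v = (1.602×10⁻¹⁹)(2.49×10⁻³)(0.291)/1.883×10⁻²⁸ ≈ 6.165×10⁵ m/s.
KE = ½(1.883×10⁻²⁸)(6.165×10⁵)² ≈ 3.58×10⁻¹⁷ J.

KE ≈ 3.58×10⁻¹⁷ J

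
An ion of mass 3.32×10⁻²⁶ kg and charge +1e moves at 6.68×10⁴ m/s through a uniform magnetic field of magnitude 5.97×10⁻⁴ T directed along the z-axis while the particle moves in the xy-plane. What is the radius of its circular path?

r ≈ 23.2 m

The magnetic force provides the centripetal force: |q|vB = mv²/r.
r = mv/(|q|B) = (3.32×10⁻²⁶)(6.68×10⁴)/((1.602×10⁻¹⁹)(5.97×10⁻⁴)) ≈ 23.2 m.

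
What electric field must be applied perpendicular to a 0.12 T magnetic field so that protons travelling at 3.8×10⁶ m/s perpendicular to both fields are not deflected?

For straight-line motion qE = qvB, so E = vB.
E = 3.8×10⁶ × 0.12 = 4.6×10⁵ V/m.

E = 4.6×10⁵ V/m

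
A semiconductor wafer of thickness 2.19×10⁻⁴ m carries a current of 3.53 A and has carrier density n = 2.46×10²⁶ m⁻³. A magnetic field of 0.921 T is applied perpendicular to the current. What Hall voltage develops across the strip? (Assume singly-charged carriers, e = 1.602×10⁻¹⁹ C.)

V_H ≈ 3.77×10⁻⁴ V

V_H = IB/(n e t).
V_H = (3.53)(0.921)/((2.46×10²⁶)(1.602×10⁻¹⁹)(2.19×10⁻⁴)) ≈ 3.77×10⁻⁴ V.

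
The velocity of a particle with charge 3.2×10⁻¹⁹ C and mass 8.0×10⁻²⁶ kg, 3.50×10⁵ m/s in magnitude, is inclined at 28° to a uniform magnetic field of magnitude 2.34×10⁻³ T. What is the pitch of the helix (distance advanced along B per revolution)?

v∥ = v cosθ = 3.50×10⁵·cos28° ≈ 3.090×10⁵ m/s.
T = 2πm/(|q|B) = 2π(8.0×10⁻²⁶)/((3.2×10⁻¹⁹)(2.34×10⁻³)) ≈ 6.713×10⁻⁴ s.
pitch = v∥ T = (3.090×10⁵)(6.713×10⁻⁴) ≈ 207 m.

p ≈ 207 m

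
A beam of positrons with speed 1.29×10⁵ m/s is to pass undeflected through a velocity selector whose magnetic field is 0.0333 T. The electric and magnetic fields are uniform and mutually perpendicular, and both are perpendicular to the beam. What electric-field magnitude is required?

For straight-line motion qE = qvB, so E = vB.
E = 1.29×10⁵ × 0.0333 = 4300 V/m.

E = 4300 V/m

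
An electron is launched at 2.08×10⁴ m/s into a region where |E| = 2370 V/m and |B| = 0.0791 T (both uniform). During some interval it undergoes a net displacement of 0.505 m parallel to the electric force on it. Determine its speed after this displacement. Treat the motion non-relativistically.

v_f ≈ 2.05×10⁷ m/s

B does no work; ΔKE = |q|E d.
½mv_f² = ½mv₀² + |q|Ed = ½(9.109×10⁻³¹)(2.08×10⁴)² + (1.602×10⁻¹⁹)(2370)(0.505) ≈ 1.970×10⁻²² J + 1.917×10⁻¹⁶ J ≈ 1.917×10⁻¹⁶ J.
v_f = √(2·1.917×10⁻¹⁶/9.109×10⁻³¹) ≈ 2.05×10⁷ m/s.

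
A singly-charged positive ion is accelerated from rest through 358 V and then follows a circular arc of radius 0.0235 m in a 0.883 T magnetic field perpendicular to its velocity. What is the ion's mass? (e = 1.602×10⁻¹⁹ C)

m ≈ 9.63×10⁻²⁶ kg

Combine |q|V = ½mv² and r = mv/(|q|B): eliminate v to get m = qB²r²/(2V).
m = (1.602×10⁻¹⁹)(0.883)²(0.0235)²/(2·358) ≈ 9.63×10⁻²⁶ kg.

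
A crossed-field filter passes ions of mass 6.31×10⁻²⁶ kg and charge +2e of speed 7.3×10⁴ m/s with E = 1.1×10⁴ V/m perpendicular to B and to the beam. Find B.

Balance of forces in the selector: qE = qvB ⇒ B = E/v.
B = 1.1×10⁴/7.3×10⁴ = 0.15 T.

B = 0.15 T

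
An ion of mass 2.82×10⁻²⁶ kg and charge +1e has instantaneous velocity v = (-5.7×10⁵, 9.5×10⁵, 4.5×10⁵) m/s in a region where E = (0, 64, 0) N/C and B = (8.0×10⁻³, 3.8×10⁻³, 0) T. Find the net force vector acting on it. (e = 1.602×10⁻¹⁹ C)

F ≈ (-2.74×10⁻¹⁶, 5.87×10⁻¹⁶, -1.56×10⁻¹⁵) N

v×B = (-1710, 3600, -9770) N/C.
E + v×B = (-1710, 3660, -9770) N/C.
F = q(E + v×B) = (1.602×10⁻¹⁹ C)·(-1710, 3660, -9770) = (-2.74×10⁻¹⁶, 5.87×10⁻¹⁶, -1.56×10⁻¹⁵) N.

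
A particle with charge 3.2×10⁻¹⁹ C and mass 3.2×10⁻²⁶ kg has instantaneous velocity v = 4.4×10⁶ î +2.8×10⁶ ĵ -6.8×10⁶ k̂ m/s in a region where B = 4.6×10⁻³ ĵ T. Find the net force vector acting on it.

F ≈ (1.00×10⁻¹⁴, 0, 6.48×10⁻¹⁵) N

v×B = (3.13×10⁴, 0, 2.02×10⁴) N/C.
F = q v×B = (3.2×10⁻¹⁹ C)·(3.13×10⁴, 0, 2.02×10⁴) = (1.00×10⁻¹⁴, 0, 6.48×10⁻¹⁵) N.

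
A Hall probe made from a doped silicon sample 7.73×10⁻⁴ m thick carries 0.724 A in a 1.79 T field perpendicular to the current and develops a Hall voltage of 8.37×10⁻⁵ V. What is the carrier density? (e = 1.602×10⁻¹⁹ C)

n ≈ 1.25×10²⁶ m⁻³

From V_H = IB/(n e t), n = IB/(V_H e t).
n = (0.724)(1.79)/((8.37×10⁻⁵)(1.602×10⁻¹⁹)(7.73×10⁻⁴)) ≈ 1.25×10²⁶ m⁻³.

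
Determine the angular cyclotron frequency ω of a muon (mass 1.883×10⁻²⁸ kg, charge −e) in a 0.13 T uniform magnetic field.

ω ≈ 1.1×10⁸ rad/s

ω = |q|B/m.
ω = (1.602×10⁻¹⁹)(0.13)/1.883×10⁻²⁸ ≈ 1.1×10⁸ rad/s.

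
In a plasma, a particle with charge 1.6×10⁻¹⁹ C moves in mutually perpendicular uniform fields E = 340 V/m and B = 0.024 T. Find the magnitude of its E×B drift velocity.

The steady drift has the magnetic force balancing the electric force, so v_d = E/B.
v_d = 340/0.024 = 1.4×10⁴ m/s.

v_d ≈ 1.4×10⁴ m/s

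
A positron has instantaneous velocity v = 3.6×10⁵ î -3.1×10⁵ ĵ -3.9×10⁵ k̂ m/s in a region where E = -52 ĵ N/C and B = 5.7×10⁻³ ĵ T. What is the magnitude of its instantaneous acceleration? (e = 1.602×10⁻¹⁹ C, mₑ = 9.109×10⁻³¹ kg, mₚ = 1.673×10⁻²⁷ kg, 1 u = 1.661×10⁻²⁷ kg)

v×B = (2220, 0, 2050) N/C.
E + v×B = (2220, -52.0, 2050) N/C.
F = q(E + v×B) = (1.602×10⁻¹⁹ C)·(2220, -52.0, 2050) = (3.56×10⁻¹⁶, -8.33×10⁻¹⁸, 3.29×10⁻¹⁶) N.
|a| = |F|/m = 4.847×10⁻¹⁶/9.109×10⁻³¹ ≈ 5.32×10¹⁴ m/s².

|a| ≈ 5.32×10¹⁴ m/s²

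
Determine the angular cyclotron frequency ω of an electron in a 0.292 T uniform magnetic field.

ω ≈ 5.14×10¹⁰ rad/s

ω = |q|B/m.
ω = (1.602×10⁻¹⁹)(0.292)/9.109×10⁻³¹ ≈ 5.14×10¹⁰ rad/s.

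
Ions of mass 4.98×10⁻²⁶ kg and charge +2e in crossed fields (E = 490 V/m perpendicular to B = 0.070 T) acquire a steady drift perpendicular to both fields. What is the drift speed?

v_d ≈ 7000 m/s

The steady drift has the magnetic force balancing the electric force, so v_d = E/B.
v_d = 490/0.070 = 7000 m/s.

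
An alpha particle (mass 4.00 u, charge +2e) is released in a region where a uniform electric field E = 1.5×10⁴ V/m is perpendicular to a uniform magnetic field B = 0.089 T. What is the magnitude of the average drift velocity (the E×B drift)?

The steady drift has the magnetic force balancing the electric force, so v_d = E/B.
v_d = 1.5×10⁴/0.089 = 1.7×10⁵ m/s.

v_d ≈ 1.7×10⁵ m/s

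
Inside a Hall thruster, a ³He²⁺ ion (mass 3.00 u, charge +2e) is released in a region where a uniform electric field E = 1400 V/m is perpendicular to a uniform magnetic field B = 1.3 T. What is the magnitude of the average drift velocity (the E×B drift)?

v_d ≈ 1100 m/s

In crossed fields the guiding centre drifts at v_d = |E×B|/B² = E/B, independent of charge and mass.
v_d = 1400/1.3 = 1100 m/s.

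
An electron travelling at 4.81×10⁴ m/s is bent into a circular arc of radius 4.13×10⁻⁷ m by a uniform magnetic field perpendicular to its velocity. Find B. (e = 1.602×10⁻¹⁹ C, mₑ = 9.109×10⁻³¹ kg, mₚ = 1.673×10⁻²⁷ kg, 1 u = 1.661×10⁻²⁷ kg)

B ≈ 0.662 T

From |q|vB = mv²/r, B = mv/(|q|r).
B = (9.109×10⁻³¹)(4.81×10⁴)/((1.602×10⁻¹⁹)(4.13×10⁻⁷)) ≈ 0.662 T.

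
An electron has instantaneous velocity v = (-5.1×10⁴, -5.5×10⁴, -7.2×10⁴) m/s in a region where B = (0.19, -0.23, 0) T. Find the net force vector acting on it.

v×B = (-1.66×10⁴, -1.37×10⁴, 2.22×10⁴) N/C.
F = q v×B = (−1.602×10⁻¹⁹ C)·(-1.66×10⁴, -1.37×10⁴, 2.22×10⁴) = (2.65×10⁻¹⁵, 2.19×10⁻¹⁵, -3.55×10⁻¹⁵) N.

F ≈ (2.65×10⁻¹⁵, 2.19×10⁻¹⁵, -3.55×10⁻¹⁵) N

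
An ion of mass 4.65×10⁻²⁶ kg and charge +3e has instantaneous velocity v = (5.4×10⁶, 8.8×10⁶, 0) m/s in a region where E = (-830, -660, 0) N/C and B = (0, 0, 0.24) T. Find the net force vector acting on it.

F ≈ (1.01×10⁻¹², -6.23×10⁻¹³, 0) N

v×B = (2.11×10⁶, -1.30×10⁶, 0) N/C.
E + v×B = (2.11×10⁶, -1.30×10⁶, 0) N/C.
F = q(E + v×B) = (4.806×10⁻¹⁹ C)·(2.11×10⁶, -1.30×10⁶, 0) = (1.01×10⁻¹², -6.23×10⁻¹³, 0) N.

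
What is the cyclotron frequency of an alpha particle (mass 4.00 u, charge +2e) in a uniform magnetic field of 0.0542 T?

f ≈ 4.16×10⁵ Hz

f = |q|B/(2πm).
f = (3.204×10⁻¹⁹)(0.0542)/(2π·6.644×10⁻²⁷) ≈ 4.16×10⁵ Hz.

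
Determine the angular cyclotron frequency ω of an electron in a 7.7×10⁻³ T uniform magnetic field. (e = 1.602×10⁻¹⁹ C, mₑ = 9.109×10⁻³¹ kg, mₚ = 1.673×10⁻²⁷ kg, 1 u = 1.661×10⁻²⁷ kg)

ω ≈ 1.4×10⁹ rad/s

ω = |q|B/m.
ω = (1.602×10⁻¹⁹)(7.7×10⁻³)/9.109×10⁻³¹ ≈ 1.4×10⁹ rad/s.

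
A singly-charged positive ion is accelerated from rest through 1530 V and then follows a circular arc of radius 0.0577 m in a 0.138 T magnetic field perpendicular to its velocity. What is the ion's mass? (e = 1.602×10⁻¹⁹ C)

m ≈ 3.32×10⁻²⁷ kg

Combine |q|V = ½mv² and r = mv/(|q|B): eliminate v to get m = qB²r²/(2V).
m = (1.602×10⁻¹⁹)(0.138)²(0.0577)²/(2·1530) ≈ 3.32×10⁻²⁷ kg.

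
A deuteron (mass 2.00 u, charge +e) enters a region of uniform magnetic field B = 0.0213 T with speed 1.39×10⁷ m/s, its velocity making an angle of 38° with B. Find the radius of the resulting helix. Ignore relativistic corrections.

r ≈ 8.33 m

v⊥ = v sinθ = 1.39×10⁷·sin38° ≈ 8.558×10⁶ m/s.
r = m v⊥/(|q|B) = (3.322×10⁻²⁷)(8.558×10⁶)/((1.602×10⁻¹⁹)(0.0213)) ≈ 8.33 m.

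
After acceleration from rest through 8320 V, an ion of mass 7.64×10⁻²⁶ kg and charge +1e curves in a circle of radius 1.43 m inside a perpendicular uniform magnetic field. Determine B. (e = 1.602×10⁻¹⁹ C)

v = √(2|q|V/m) = √(2·1.602×10⁻¹⁹·8320/7.64×10⁻²⁶) ≈ 1.868×10⁵ m/s.
B = mv/(|q|r) = (7.64×10⁻²⁶)(1.868×10⁵)/((1.602×10⁻¹⁹)(1.43)) ≈ 0.0623 T.

B ≈ 0.0623 T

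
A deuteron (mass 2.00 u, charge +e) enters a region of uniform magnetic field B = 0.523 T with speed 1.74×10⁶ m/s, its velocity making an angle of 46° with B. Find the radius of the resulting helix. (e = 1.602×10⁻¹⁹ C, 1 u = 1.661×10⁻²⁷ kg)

v⊥ = v sinθ = 1.74×10⁶·sin46° ≈ 1.252×10⁶ m/s.
r = m v⊥/(|q|B) = (3.322×10⁻²⁷)(1.252×10⁶)/((1.602×10⁻¹⁹)(0.523)) ≈ 0.0496 m.

r ≈ 0.0496 m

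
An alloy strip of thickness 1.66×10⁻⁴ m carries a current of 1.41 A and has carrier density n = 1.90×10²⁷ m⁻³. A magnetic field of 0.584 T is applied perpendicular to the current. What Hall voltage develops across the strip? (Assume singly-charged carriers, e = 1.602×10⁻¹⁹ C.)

V_H = IB/(n e t).
V_H = (1.41)(0.584)/((1.90×10²⁷)(1.602×10⁻¹⁹)(1.66×10⁻⁴)) ≈ 1.63×10⁻⁵ V.

V_H ≈ 1.63×10⁻⁵ V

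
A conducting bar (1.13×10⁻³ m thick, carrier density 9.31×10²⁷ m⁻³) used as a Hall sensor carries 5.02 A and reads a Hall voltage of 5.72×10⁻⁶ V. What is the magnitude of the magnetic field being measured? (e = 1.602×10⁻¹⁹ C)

B ≈ 1.92 T

From V_H = IB/(n e t), B = V_H n e t / I.
B = (5.72×10⁻⁶)(9.31×10²⁷)(1.602×10⁻¹⁹)(1.13×10⁻³)/5.02 ≈ 1.92 T.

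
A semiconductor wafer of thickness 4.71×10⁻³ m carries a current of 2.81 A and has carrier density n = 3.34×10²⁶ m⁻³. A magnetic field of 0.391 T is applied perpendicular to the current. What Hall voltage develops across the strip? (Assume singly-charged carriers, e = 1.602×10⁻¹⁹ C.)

V_H ≈ 4.36×10⁻⁶ V

V_H = IB/(n e t).
V_H = (2.81)(0.391)/((3.34×10²⁶)(1.602×10⁻¹⁹)(4.71×10⁻³)) ≈ 4.36×10⁻⁶ V.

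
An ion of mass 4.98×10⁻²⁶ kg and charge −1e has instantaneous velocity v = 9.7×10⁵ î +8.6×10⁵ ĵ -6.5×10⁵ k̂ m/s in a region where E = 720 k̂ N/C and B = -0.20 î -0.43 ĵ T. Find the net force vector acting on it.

F ≈ (4.48×10⁻¹⁴, -2.08×10⁻¹⁴, 3.91×10⁻¹⁴) N

v×B = (-2.80×10⁵, 1.30×10⁵, -2.45×10⁵) N/C.
E + v×B = (-2.80×10⁵, 1.30×10⁵, -2.44×10⁵) N/C.
F = q(E + v×B) = (−1.602×10⁻¹⁹ C)·(-2.80×10⁵, 1.30×10⁵, -2.44×10⁵) = (4.48×10⁻¹⁴, -2.08×10⁻¹⁴, 3.91×10⁻¹⁴) N.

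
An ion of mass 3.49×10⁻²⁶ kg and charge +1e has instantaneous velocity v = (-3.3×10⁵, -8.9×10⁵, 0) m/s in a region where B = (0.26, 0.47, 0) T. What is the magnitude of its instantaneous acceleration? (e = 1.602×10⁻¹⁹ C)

v×B = (0, 0, 7.63×10⁴) N/C.
F = q v×B = (1.602×10⁻¹⁹ C)·(0, 0, 7.63×10⁴) = (0, 0, 1.22×10⁻¹⁴) N.
|a| = |F|/m = 1.222×10⁻¹⁴/3.49×10⁻²⁶ ≈ 3.50×10¹¹ m/s².

|a| ≈ 3.50×10¹¹ m/s²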